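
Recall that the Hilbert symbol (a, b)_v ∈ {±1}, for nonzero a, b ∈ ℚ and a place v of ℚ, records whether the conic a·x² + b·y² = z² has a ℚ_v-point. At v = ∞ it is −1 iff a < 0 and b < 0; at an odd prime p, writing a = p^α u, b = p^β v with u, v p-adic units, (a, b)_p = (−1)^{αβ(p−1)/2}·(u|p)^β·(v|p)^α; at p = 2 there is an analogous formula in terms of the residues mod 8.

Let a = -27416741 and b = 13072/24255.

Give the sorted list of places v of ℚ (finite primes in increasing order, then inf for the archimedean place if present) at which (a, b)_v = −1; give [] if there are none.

[2, 11, 19, 37]

(a, b) ≡ (-27416741, 44935) mod (ℚ^×)²; places V = {2, 3, 5, 7, 11, 19, 31, 37, 41, 43, 53, ∞}.
(a,b)_53: α=1, u≡36; β=0, v≡1 (mod 53); (36|53)=+1, (1|53)=+1; sign (−1)^0·+1^0·+1^1 = +1.
(a,b)_43: α=0, u≡16; β=1, v≡1 (mod 43); (16|43)=+1, (1|43)=+1; sign (−1)^0·+1^1·+1^0 = +1.
(a,b)_31: α=1, u≡19; β=0, v≡4 (mod 31); (19|31)=+1, (4|31)=+1; sign (−1)^0·+1^0·+1^1 = +1.
(a,b)_37: α=1, u≡6; β=0, v≡32 (mod 37); (6|37)=-1, (32|37)=-1; sign (−1)^0·-1^0·-1^1 = -1.
(a,b)_11: α=1, u≡4; β=-1, v≡3 (mod 11); (4|11)=+1, (3|11)=+1; sign (−1)^1·+1^-1·+1^1 = -1.
(a,b)_3: α=0, u≡1; β=-2, v≡1 (mod 3); (1|3)=+1, (1|3)=+1; sign (−1)^0·+1^-2·+1^0 = +1.
(a,b)_41: α=1, u≡9; β=0, v≡39 (mod 41); (9|41)=+1, (39|41)=+1; sign (−1)^0·+1^0·+1^1 = +1.
(a,b)_∞: sgn(-27416741)=−, sgn(44935)=+, so +1.
(a,b)_19: α=0, u≡12; β=1, v≡9 (mod 19); (12|19)=-1, (9|19)=+1; sign (−1)^0·-1^1·+1^0 = -1.
(a,b)_5: α=0, u≡4; β=-1, v≡2 (mod 5); (4|5)=+1, (2|5)=-1; sign (−1)^0·+1^-1·-1^0 = +1.
(a,b)_7: α=0, u≡5; β=-2, v≡2 (mod 7); (5|7)=-1, (2|7)=+1; sign (−1)^0·-1^-2·+1^0 = +1.
(a,b)_2: α=0, β=4; u≡3, v≡7 (mod 8); ε(u)ε(v)=1·1, αω(v)=0·0, βω(u)=4·1; sum ≡ 1  ⇒  -1.
(-27416741, 44935 / ℚ) ramifies at {2, 11, 19, 37}: a division algebra.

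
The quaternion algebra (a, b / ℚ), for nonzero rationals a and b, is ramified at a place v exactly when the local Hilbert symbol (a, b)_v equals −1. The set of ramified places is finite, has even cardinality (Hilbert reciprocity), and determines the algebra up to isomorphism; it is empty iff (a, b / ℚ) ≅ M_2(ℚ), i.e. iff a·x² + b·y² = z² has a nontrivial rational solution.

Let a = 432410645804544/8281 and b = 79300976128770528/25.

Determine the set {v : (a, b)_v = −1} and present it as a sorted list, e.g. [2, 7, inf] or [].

[31, 41]

Mod squares: a ≡ 246, b ≡ 34782. Check v ∈ {∞, 2, 3, 5, 7, 11, 13, 17, 31, 41}.
v=3: a=3^11·(≡1), b=3^7·(≡2) mod 3; (1|3)=+1, (2|3)=-1; (−1)^{11·7·1}·(+1)^7·(-1)^11 = +1.
v=5: a=5^0·(≡4), b=5^-2·(≡3) mod 5; (4|5)=+1, (3|5)=-1; (−1)^{0·-2·2}·(+1)^-2·(-1)^0 = +1.
v=13: a=13^-2·(≡3), b=13^0·(≡11) mod 13; (3|13)=+1, (11|13)=-1; (−1)^{-2·0·6}·(+1)^0·(-1)^-2 = +1.
v=11: a=11^2·(≡9), b=11^3·(≡9) mod 11; (9|11)=+1, (9|11)=+1; (−1)^{2·3·5}·(+1)^3·(+1)^2 = +1.
v=2: v_2(a)=9, v_2(b)=5; units ≡ 3, 7 (mod 8); ε·ε+αω+βω = 1·1+9·0+5·1 ≡ 0  ⇒  (a,b)_2 = +1.
v=41: a=41^1·(≡6), b=41^2·(≡15) mod 41; (6|41)=-1, (15|41)=-1; (−1)^{1·2·20}·(-1)^2·(-1)^1 = -1.
v=17: a=17^0·(≡15), b=17^1·(≡14) mod 17; (15|17)=+1, (14|17)=-1; (−1)^{0·1·8}·(+1)^1·(-1)^0 = +1.
v=∞: 246 > 0 and 34782 > 0  ⇒  (a,b)_∞ = +1.
v=31: a=31^2·(≡21), b=31^3·(≡13) mod 31; (21|31)=-1, (13|31)=-1; (−1)^{2·3·15}·(-1)^3·(-1)^2 = -1.
v=7: a=7^-2·(≡1), b=7^0·(≡5) mod 7; (1|7)=+1, (5|7)=-1; (−1)^{-2·0·3}·(+1)^0·(-1)^-2 = +1.
Ram(246, 34782) = {31, 41}; no ℚ_31-point on the conic.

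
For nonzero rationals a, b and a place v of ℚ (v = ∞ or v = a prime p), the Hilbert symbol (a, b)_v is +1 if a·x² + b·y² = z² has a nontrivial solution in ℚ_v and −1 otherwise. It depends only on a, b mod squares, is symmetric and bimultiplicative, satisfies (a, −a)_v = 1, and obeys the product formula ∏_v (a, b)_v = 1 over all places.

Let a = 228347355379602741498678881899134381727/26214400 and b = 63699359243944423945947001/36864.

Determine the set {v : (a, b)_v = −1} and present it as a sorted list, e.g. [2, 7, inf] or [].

[7, 13]

Mod squares: a ≡ 1248247, b ≡ 58609. Check v ∈ {∞, 2, 3, 5, 7, 11, 13, 29, 43, 47}.
v=13: a=13^3·(≡9), b=13^2·(≡11) mod 13; (9|13)=+1, (11|13)=-1; (−1)^{3·2·6}·(+1)^2·(-1)^3 = -1.
v=47: a=47^2·(≡9), b=47^1·(≡24) mod 47; (9|47)=+1, (24|47)=+1; (−1)^{2·1·23}·(+1)^1·(+1)^2 = +1.
v=11: a=11^5·(≡4), b=11^4·(≡3) mod 11; (4|11)=+1, (3|11)=+1; (−1)^{5·4·5}·(+1)^4·(+1)^5 = +1.
v=3: a=3^0·(≡1), b=3^-2·(≡1) mod 3; (1|3)=+1, (1|3)=+1; (−1)^{0·-2·1}·(+1)^-2·(+1)^0 = +1.
v=29: a=29^5·(≡5), b=29^3·(≡16) mod 29; (5|29)=+1, (16|29)=+1; (−1)^{5·3·14}·(+1)^3·(+1)^5 = +1.
v=∞: 1248247 > 0 and 58609 > 0  ⇒  (a,b)_∞ = +1.
v=5: a=5^-2·(≡2), b=5^0·(≡4) mod 5; (2|5)=-1, (4|5)=+1; (−1)^{-2·0·2}·(-1)^0·(+1)^-2 = +1.
v=7: a=7^13·(≡3), b=7^10·(≡3) mod 7; (3|7)=-1, (3|7)=-1; (−1)^{13·10·3}·(-1)^10·(-1)^13 = -1.
v=43: a=43^5·(≡38), b=43^3·(≡37) mod 43; (38|43)=+1, (37|43)=-1; (−1)^{5·3·21}·(+1)^3·(-1)^5 = +1.
v=2: v_2(a)=-20, v_2(b)=-12; units ≡ 7, 1 (mod 8); ε·ε+αω+βω = 1·0+-20·0+-12·0 ≡ 0  ⇒  (a,b)_2 = +1.
|Ram(1248247, 58609)| = 2, even; anisotropic at {7, 13}.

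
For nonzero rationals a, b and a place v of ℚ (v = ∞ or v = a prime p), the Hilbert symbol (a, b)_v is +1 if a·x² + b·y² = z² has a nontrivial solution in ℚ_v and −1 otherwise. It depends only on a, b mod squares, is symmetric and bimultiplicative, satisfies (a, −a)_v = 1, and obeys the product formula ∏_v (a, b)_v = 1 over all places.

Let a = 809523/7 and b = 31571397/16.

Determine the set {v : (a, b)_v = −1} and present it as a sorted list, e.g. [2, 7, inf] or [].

[11, 37]

Mod squares: a ≡ 629629, b ≡ 20757. Check v ∈ {∞, 2, 3, 7, 11, 13, 17, 37}.
v=13: a=13^1·(≡2), b=13^2·(≡1) mod 13; (2|13)=-1, (1|13)=+1; (−1)^{1·2·6}·(-1)^2·(+1)^1 = +1.
v=7: a=7^-1·(≡1), b=7^0·(≡2) mod 7; (1|7)=+1, (2|7)=+1; (−1)^{-1·0·3}·(+1)^0·(+1)^-1 = +1.
v=17: a=17^1·(≡10), b=17^1·(≡7) mod 17; (10|17)=-1, (7|17)=-1; (−1)^{1·1·8}·(-1)^1·(-1)^1 = +1.
v=∞: 629629 > 0 and 20757 > 0  ⇒  (a,b)_∞ = +1.
v=37: a=37^1·(≡7), b=37^1·(≡20) mod 37; (7|37)=+1, (20|37)=-1; (−1)^{1·1·18}·(+1)^1·(-1)^1 = -1.
v=11: a=11^1·(≡2), b=11^1·(≡8) mod 11; (2|11)=-1, (8|11)=-1; (−1)^{1·1·5}·(-1)^1·(-1)^1 = -1.
v=3: a=3^2·(≡1), b=3^3·(≡1) mod 3; (1|3)=+1, (1|3)=+1; (−1)^{2·3·1}·(+1)^3·(+1)^2 = +1.
v=2: v_2(a)=0, v_2(b)=-4; units ≡ 5, 5 (mod 8); ε·ε+αω+βω = 0·0+0·1+-4·1 ≡ 0  ⇒  (a,b)_2 = +1.
Ram(629629, 20757) = {11, 37}; no ℚ_11-point on the conic.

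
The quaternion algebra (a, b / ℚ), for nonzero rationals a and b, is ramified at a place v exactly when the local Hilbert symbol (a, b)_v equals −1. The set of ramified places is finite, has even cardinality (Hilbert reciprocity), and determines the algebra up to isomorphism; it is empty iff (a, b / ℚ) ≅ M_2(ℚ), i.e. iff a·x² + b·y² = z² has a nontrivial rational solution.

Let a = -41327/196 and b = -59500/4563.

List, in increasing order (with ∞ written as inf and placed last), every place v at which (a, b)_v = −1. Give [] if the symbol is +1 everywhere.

(a, b) ≡ (-143, -1785) mod (ℚ^×)²; places V = {2, 3, 5, 7, 11, 13, 17, ∞}.
(a,b)_7: α=-2, u≡2; β=1, v≡2 (mod 7); (2|7)=+1, (2|7)=+1; sign (−1)^0·+1^1·+1^-2 = +1.
(a,b)_13: α=1, u≡6; β=-2, v≡1 (mod 13); (6|13)=-1, (1|13)=+1; sign (−1)^0·-1^-2·+1^1 = +1.
(a,b)_17: α=2, u≡3; β=1, v≡10 (mod 17); (3|17)=-1, (10|17)=-1; sign (−1)^0·-1^1·-1^2 = -1.
(a,b)_∞: sgn(-143)=−, sgn(-1785)=−, so -1.
(a,b)_5: α=0, u≡3; β=3, v≡3 (mod 5); (3|5)=-1, (3|5)=-1; sign (−1)^0·-1^3·-1^0 = -1.
(a,b)_11: α=1, u≡3; β=0, v≡6 (mod 11); (3|11)=+1, (6|11)=-1; sign (−1)^0·+1^0·-1^1 = -1.
(a,b)_2: α=-2, β=2; u≡1, v≡7 (mod 8); ε(u)ε(v)=0·1, αω(v)=-2·0, βω(u)=2·0; sum ≡ 0  ⇒  +1.
(a,b)_3: α=0, u≡1; β=-3, v≡2 (mod 3); (1|3)=+1, (2|3)=-1; sign (−1)^0·+1^-3·-1^0 = +1.
Ram(-143, -1785) = {5, 11, 17, ∞}; no ℚ_5-point on the conic.

[5, 11, 17, inf]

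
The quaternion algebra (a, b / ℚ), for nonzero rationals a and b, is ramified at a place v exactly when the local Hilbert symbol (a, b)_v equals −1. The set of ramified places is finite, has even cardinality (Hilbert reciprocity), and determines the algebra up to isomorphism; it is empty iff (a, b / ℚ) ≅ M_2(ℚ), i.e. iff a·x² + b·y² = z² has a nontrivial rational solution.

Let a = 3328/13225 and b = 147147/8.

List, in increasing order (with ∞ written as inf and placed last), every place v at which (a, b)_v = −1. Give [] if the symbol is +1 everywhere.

[2, 7, 11, 13]

Mod squares: a ≡ 13, b ≡ 6006. Check v ∈ {∞, 2, 3, 5, 7, 11, 13, 23}.
v=5: a=5^-2·(≡2), b=5^0·(≡4) mod 5; (2|5)=-1, (4|5)=+1; (−1)^{-2·0·2}·(-1)^0·(+1)^-2 = +1.
v=∞: 13 > 0 and 6006 > 0  ⇒  (a,b)_∞ = +1.
v=2: v_2(a)=8, v_2(b)=-3; units ≡ 5, 3 (mod 8); ε·ε+αω+βω = 0·1+8·1+-3·1 ≡ 1  ⇒  (a,b)_2 = -1.
v=13: a=13^1·(≡12), b=13^1·(≡6) mod 13; (12|13)=+1, (6|13)=-1; (−1)^{1·1·6}·(+1)^1·(-1)^1 = -1.
v=23: a=23^-2·(≡8), b=23^0·(≡2) mod 23; (8|23)=+1, (2|23)=+1; (−1)^{-2·0·11}·(+1)^0·(+1)^-2 = +1.
v=7: a=7^0·(≡5), b=7^3·(≡2) mod 7; (5|7)=-1, (2|7)=+1; (−1)^{0·3·3}·(-1)^3·(+1)^0 = -1.
v=11: a=11^0·(≡2), b=11^1·(≡7) mod 11; (2|11)=-1, (7|11)=-1; (−1)^{0·1·5}·(-1)^1·(-1)^0 = -1.
v=3: a=3^0·(≡1), b=3^1·(≡1) mod 3; (1|3)=+1, (1|3)=+1; (−1)^{0·1·1}·(+1)^1·(+1)^0 = +1.
(13, 6006 / ℚ) ramifies at {2, 7, 11, 13}: a division algebra.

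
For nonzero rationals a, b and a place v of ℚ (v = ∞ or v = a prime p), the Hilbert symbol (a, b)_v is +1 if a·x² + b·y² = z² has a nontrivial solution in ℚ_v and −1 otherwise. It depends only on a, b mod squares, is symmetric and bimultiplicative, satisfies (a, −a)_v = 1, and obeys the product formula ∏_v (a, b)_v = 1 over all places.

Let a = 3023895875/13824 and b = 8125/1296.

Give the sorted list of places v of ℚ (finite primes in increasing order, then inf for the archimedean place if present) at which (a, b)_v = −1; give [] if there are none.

(a, b) ≡ (210, 13) mod (ℚ^×)²; places V = {2, 3, 5, 7, 11, 13, ∞}.
(a,b)_3: α=-3, u≡1; β=-4, v≡1 (mod 3); (1|3)=+1, (1|3)=+1; sign (−1)^0·+1^-4·+1^-3 = +1.
(a,b)_7: α=1, u≡2; β=0, v≡5 (mod 7); (2|7)=+1, (5|7)=-1; sign (−1)^0·+1^0·-1^1 = -1.
(a,b)_∞: sgn(210)=+, sgn(13)=+, so +1.
(a,b)_13: α=4, u≡11; β=1, v≡3 (mod 13); (11|13)=-1, (3|13)=+1; sign (−1)^0·-1^1·+1^4 = -1.
(a,b)_11: α=2, u≡1; β=0, v≡2 (mod 11); (1|11)=+1, (2|11)=-1; sign (−1)^0·+1^0·-1^2 = +1.
(a,b)_5: α=3, u≡3; β=4, v≡3 (mod 5); (3|5)=-1, (3|5)=-1; sign (−1)^0·-1^4·-1^3 = -1.
(a,b)_2: α=-9, β=-4; u≡1, v≡5 (mod 8); ε(u)ε(v)=0·0, αω(v)=-9·1, βω(u)=-4·0; sum ≡ 1  ⇒  -1.
(210, 13 / ℚ) ramifies at {2, 5, 7, 13}: a division algebra.

[2, 5, 7, 13]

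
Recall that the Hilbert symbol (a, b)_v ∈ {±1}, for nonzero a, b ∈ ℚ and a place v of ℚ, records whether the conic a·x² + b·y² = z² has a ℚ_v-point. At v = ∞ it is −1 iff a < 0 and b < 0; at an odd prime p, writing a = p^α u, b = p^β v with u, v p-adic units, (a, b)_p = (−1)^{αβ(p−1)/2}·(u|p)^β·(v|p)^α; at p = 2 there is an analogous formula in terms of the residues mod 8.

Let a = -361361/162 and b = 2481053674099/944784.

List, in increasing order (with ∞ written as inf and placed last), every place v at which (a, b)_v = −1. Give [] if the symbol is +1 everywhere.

[7, 11, 13, 19]

Mod squares: a ≡ -2002, b ≡ 19. Check v ∈ {∞, 2, 3, 7, 11, 13, 19}.
v=2: v_2(a)=-1, v_2(b)=-4; units ≡ 7, 3 (mod 8); ε·ε+αω+βω = 1·1+-1·1+-4·0 ≡ 0  ⇒  (a,b)_2 = +1.
v=13: a=13^1·(≡6), b=13^2·(≡6) mod 13; (6|13)=-1, (6|13)=-1; (−1)^{1·2·6}·(-1)^2·(-1)^1 = -1.
v=11: a=11^1·(≡9), b=11^2·(≡7) mod 11; (9|11)=+1, (7|11)=-1; (−1)^{1·2·5}·(+1)^2·(-1)^1 = -1.
v=19: a=19^2·(≡12), b=19^5·(≡4) mod 19; (12|19)=-1, (4|19)=+1; (−1)^{2·5·9}·(-1)^5·(+1)^2 = -1.
v=∞: -2002 < 0 and 19 > 0  ⇒  (a,b)_∞ = +1.
v=3: a=3^-4·(≡2), b=3^-10·(≡1) mod 3; (2|3)=-1, (1|3)=+1; (−1)^{-4·-10·1}·(-1)^-10·(+1)^-4 = +1.
v=7: a=7^1·(≡2), b=7^2·(≡6) mod 7; (2|7)=+1, (6|7)=-1; (−1)^{1·2·3}·(+1)^2·(-1)^1 = -1.
(-2002, 19 / ℚ) ramifies at {7, 11, 13, 19}: a division algebra.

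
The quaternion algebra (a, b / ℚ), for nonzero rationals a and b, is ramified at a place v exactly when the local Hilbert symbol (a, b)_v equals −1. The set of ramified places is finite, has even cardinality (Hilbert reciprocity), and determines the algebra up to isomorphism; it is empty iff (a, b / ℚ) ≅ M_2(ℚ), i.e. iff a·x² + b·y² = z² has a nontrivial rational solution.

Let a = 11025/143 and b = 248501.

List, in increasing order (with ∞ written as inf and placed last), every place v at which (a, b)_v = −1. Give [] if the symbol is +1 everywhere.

Mod squares: a ≡ 143, b ≡ 248501. Check v ∈ {∞, 2, 3, 5, 7, 11, 13, 19, 29, 41}.
v=19: a=19^0·(≡10), b=19^1·(≡7) mod 19; (10|19)=-1, (7|19)=+1; (−1)^{0·1·9}·(-1)^1·(+1)^0 = -1.
v=11: a=11^-1·(≡7), b=11^1·(≡8) mod 11; (7|11)=-1, (8|11)=-1; (−1)^{-1·1·5}·(-1)^1·(-1)^-1 = -1.
v=2: v_2(a)=0, v_2(b)=0; units ≡ 7, 5 (mod 8); ε·ε+αω+βω = 1·0+0·1+0·0 ≡ 0  ⇒  (a,b)_2 = +1.
v=3: a=3^2·(≡2), b=3^0·(≡2) mod 3; (2|3)=-1, (2|3)=-1; (−1)^{2·0·1}·(-1)^0·(-1)^2 = +1.
v=∞: 143 > 0 and 248501 > 0  ⇒  (a,b)_∞ = +1.
v=29: a=29^0·(≡12), b=29^1·(≡14) mod 29; (12|29)=-1, (14|29)=-1; (−1)^{0·1·14}·(-1)^1·(-1)^0 = -1.
v=5: a=5^2·(≡2), b=5^0·(≡1) mod 5; (2|5)=-1, (1|5)=+1; (−1)^{2·0·2}·(-1)^0·(+1)^2 = +1.
v=41: a=41^0·(≡8), b=41^1·(≡34) mod 41; (8|41)=+1, (34|41)=-1; (−1)^{0·1·20}·(+1)^1·(-1)^0 = +1.
v=7: a=7^2·(≡5), b=7^0·(≡1) mod 7; (5|7)=-1, (1|7)=+1; (−1)^{2·0·3}·(-1)^0·(+1)^2 = +1.
v=13: a=13^-1·(≡6), b=13^0·(≡6) mod 13; (6|13)=-1, (6|13)=-1; (−1)^{-1·0·6}·(-1)^0·(-1)^-1 = -1.
|Ram(143, 248501)| = 4, even; anisotropic at {11, 13, 19, 29}.

[11, 13, 19, 29]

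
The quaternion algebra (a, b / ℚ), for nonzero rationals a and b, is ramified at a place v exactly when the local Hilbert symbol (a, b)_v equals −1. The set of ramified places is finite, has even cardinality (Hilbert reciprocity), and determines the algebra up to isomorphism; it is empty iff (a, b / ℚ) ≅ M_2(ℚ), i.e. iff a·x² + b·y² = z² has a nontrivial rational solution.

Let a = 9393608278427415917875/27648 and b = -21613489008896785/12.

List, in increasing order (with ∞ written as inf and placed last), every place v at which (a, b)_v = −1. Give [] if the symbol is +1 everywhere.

Mod squares: a ≡ 2145, b ≡ -89355. Check v ∈ {∞, 2, 3, 5, 7, 11, 13, 23, 37}.
v=2: v_2(a)=-10, v_2(b)=-2; units ≡ 1, 5 (mod 8); ε·ε+αω+βω = 0·0+-10·1+-2·0 ≡ 0  ⇒  (a,b)_2 = +1.
v=37: a=37^4·(≡26), b=37^3·(≡33) mod 37; (26|37)=+1, (33|37)=+1; (−1)^{4·3·18}·(+1)^3·(+1)^4 = +1.
v=3: a=3^-3·(≡1), b=3^-1·(≡2) mod 3; (1|3)=+1, (2|3)=-1; (−1)^{-3·-1·1}·(+1)^-1·(-1)^-3 = +1.
v=5: a=5^3·(≡1), b=5^1·(≡4) mod 5; (1|5)=+1, (4|5)=+1; (−1)^{3·1·2}·(+1)^1·(+1)^3 = +1.
v=7: a=7^2·(≡5), b=7^3·(≡5) mod 7; (5|7)=-1, (5|7)=-1; (−1)^{2·3·3}·(-1)^3·(-1)^2 = -1.
v=13: a=13^3·(≡9), b=13^2·(≡7) mod 13; (9|13)=+1, (7|13)=-1; (−1)^{3·2·6}·(+1)^2·(-1)^3 = -1.
v=23: a=23^4·(≡3), b=23^3·(≡4) mod 23; (3|23)=+1, (4|23)=+1; (−1)^{4·3·11}·(+1)^3·(+1)^4 = +1.
v=∞: 2145 > 0 and -89355 < 0  ⇒  (a,b)_∞ = +1.
v=11: a=11^3·(≡8), b=11^2·(≡3) mod 11; (8|11)=-1, (3|11)=+1; (−1)^{3·2·5}·(-1)^2·(+1)^3 = +1.
|Ram(2145, -89355)| = 2, even; anisotropic at {7, 13}.

[7, 13]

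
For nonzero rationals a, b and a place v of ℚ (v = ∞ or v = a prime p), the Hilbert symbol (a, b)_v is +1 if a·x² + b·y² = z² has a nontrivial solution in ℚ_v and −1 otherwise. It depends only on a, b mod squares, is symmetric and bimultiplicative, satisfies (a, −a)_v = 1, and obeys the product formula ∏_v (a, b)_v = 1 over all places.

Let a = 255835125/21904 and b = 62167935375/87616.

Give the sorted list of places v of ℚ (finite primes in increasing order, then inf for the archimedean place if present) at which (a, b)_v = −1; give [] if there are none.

(a, b) ≡ (23205, 7735) mod (ℚ^×)²; places V = {2, 3, 5, 7, 13, 17, 37, ∞}.
(a,b)_7: α=3, u≡4; β=3, v≡5 (mod 7); (4|7)=+1, (5|7)=-1; sign (−1)^1·+1^3·-1^3 = +1.
(a,b)_13: α=1, u≡9; β=1, v≡4 (mod 13); (9|13)=+1, (4|13)=+1; sign (−1)^0·+1^1·+1^1 = +1.
(a,b)_2: α=-4, β=-6; u≡5, v≡7 (mod 8); ε(u)ε(v)=0·1, αω(v)=-4·0, βω(u)=-6·1; sum ≡ 0  ⇒  +1.
(a,b)_5: α=3, u≡4; β=3, v≡3 (mod 5); (4|5)=+1, (3|5)=-1; sign (−1)^0·+1^3·-1^3 = -1.
(a,b)_3: α=3, u≡1; β=8, v≡1 (mod 3); (1|3)=+1, (1|3)=+1; sign (−1)^0·+1^8·+1^3 = +1.
(a,b)_17: α=1, u≡12; β=1, v≡15 (mod 17); (12|17)=-1, (15|17)=+1; sign (−1)^0·-1^1·+1^1 = -1.
(a,b)_37: α=-2, u≡32; β=-2, v≡20 (mod 37); (32|37)=-1, (20|37)=-1; sign (−1)^0·-1^-2·-1^-2 = +1.
(a,b)_∞: sgn(23205)=+, sgn(7735)=+, so +1.
Ram(23205, 7735) = {5, 17}; no ℚ_5-point on the conic.

[5, 17]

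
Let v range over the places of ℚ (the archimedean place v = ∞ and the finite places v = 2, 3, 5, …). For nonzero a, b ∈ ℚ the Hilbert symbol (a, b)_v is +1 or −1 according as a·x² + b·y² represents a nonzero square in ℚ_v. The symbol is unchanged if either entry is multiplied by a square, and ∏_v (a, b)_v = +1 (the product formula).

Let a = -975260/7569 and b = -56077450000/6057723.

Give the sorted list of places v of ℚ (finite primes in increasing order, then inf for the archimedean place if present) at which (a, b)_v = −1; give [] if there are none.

[31, inf]

(a, b) ≡ (-2015, -139035) mod (ℚ^×)²; places V = {2, 3, 5, 7, 11, 13, 23, 29, 31, ∞}.
(a,b)_23: α=0, u≡16; β=1, v≡1 (mod 23); (16|23)=+1, (1|23)=+1; sign (−1)^0·+1^1·+1^0 = +1.
(a,b)_31: α=1, u≡1; β=1, v≡10 (mod 31); (1|31)=+1, (10|31)=+1; sign (−1)^1·+1^1·+1^1 = -1.
(a,b)_11: α=2, u≡3; β=2, v≡9 (mod 11); (3|11)=+1, (9|11)=+1; sign (−1)^0·+1^2·+1^2 = +1.
(a,b)_∞: sgn(-2015)=−, sgn(-139035)=−, so -1.
(a,b)_3: α=-2, u≡1; β=-1, v≡2 (mod 3); (1|3)=+1, (2|3)=-1; sign (−1)^0·+1^-1·-1^-2 = +1.
(a,b)_2: α=2, β=4; u≡1, v≡5 (mod 8); ε(u)ε(v)=0·0, αω(v)=2·1, βω(u)=4·0; sum ≡ 0  ⇒  +1.
(a,b)_29: α=-2, u≡14; β=-2, v≡20 (mod 29); (14|29)=-1, (20|29)=+1; sign (−1)^0·-1^-2·+1^-2 = +1.
(a,b)_5: α=1, u≡2; β=5, v≡2 (mod 5); (2|5)=-1, (2|5)=-1; sign (−1)^0·-1^5·-1^1 = +1.
(a,b)_13: α=1, u≡1; β=1, v≡9 (mod 13); (1|13)=+1, (9|13)=+1; sign (−1)^0·+1^1·+1^1 = +1.
(a,b)_7: α=0, u≡4; β=-4, v≡3 (mod 7); (4|7)=+1, (3|7)=-1; sign (−1)^0·+1^-4·-1^0 = +1.
|Ram(-2015, -139035)| = 2, even; anisotropic at {31, ∞}.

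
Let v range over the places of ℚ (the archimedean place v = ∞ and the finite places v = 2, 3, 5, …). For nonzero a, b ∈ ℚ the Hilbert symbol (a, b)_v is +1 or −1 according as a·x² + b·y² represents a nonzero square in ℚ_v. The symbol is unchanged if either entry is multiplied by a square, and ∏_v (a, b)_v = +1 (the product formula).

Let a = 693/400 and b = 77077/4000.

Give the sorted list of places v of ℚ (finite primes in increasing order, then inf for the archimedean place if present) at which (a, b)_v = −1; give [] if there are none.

(a, b) ≡ (77, 130) mod (ℚ^×)²; places V = {2, 3, 5, 7, 11, 13, ∞}.
(a,b)_7: α=1, u≡1; β=2, v≡4 (mod 7); (1|7)=+1, (4|7)=+1; sign (−1)^0·+1^2·+1^1 = +1.
(a,b)_5: α=-2, u≡3; β=-3, v≡1 (mod 5); (3|5)=-1, (1|5)=+1; sign (−1)^0·-1^-3·+1^-2 = -1.
(a,b)_13: α=0, u≡3; β=1, v≡3 (mod 13); (3|13)=+1, (3|13)=+1; sign (−1)^0·+1^1·+1^0 = +1.
(a,b)_∞: sgn(77)=+, sgn(130)=+, so +1.
(a,b)_11: α=1, u≡2; β=2, v≡3 (mod 11); (2|11)=-1, (3|11)=+1; sign (−1)^0·-1^2·+1^1 = +1.
(a,b)_2: α=-4, β=-5; u≡5, v≡1 (mod 8); ε(u)ε(v)=0·0, αω(v)=-4·0, βω(u)=-5·1; sum ≡ 1  ⇒  -1.
(a,b)_3: α=2, u≡2; β=0, v≡1 (mod 3); (2|3)=-1, (1|3)=+1; sign (−1)^0·-1^0·+1^2 = +1.
(77, 130 / ℚ) ramifies at {2, 5}: a division algebra.

[2, 5]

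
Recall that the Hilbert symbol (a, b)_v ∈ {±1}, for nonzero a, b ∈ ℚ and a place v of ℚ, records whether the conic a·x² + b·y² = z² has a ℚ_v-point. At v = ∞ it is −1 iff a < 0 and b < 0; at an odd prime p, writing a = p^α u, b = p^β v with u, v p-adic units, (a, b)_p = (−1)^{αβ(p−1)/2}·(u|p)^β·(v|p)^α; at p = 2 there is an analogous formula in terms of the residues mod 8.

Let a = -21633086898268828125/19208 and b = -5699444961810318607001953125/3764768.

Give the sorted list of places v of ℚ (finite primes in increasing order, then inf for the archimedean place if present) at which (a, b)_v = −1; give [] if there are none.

(a, b) ≡ (-5610, -26) mod (ℚ^×)²; places V = {2, 3, 5, 7, 11, 13, 17, ∞}.
(a,b)_∞: sgn(-5610)=−, sgn(-26)=−, so -1.
(a,b)_3: α=1, u≡2; β=2, v≡1 (mod 3); (2|3)=-1, (1|3)=+1; sign (−1)^0·-1^2·+1^1 = +1.
(a,b)_13: α=2, u≡2; β=3, v≡5 (mod 13); (2|13)=-1, (5|13)=-1; sign (−1)^0·-1^3·-1^2 = -1.
(a,b)_5: α=7, u≡3; β=10, v≡1 (mod 5); (3|5)=-1, (1|5)=+1; sign (−1)^0·-1^10·+1^7 = +1.
(a,b)_11: α=3, u≡10; β=4, v≡7 (mod 11); (10|11)=-1, (7|11)=-1; sign (−1)^0·-1^4·-1^3 = -1.
(a,b)_17: α=7, u≡10; β=10, v≡4 (mod 17); (10|17)=-1, (4|17)=+1; sign (−1)^0·-1^10·+1^7 = +1.
(a,b)_7: α=-4, u≡4; β=-6, v≡2 (mod 7); (4|7)=+1, (2|7)=+1; sign (−1)^0·+1^-6·+1^-4 = +1.
(a,b)_2: α=-3, β=-5; u≡3, v≡3 (mod 8); ε(u)ε(v)=1·1, αω(v)=-3·1, βω(u)=-5·1; sum ≡ 1  ⇒  -1.
(-5610, -26 / ℚ) ramifies at {2, 11, 13, ∞}: a division algebra.

[2, 11, 13, inf]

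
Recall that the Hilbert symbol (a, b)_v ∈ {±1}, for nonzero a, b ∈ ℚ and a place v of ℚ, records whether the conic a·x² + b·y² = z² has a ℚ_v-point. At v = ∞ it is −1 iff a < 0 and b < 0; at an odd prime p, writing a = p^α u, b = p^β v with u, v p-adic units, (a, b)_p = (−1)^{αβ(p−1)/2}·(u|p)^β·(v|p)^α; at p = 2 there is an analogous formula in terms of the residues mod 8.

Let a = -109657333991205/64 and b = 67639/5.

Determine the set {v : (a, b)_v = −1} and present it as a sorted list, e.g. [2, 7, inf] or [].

(a, b) ≡ (-35805, 2795) mod (ℚ^×)²; places V = {2, 3, 5, 7, 11, 13, 31, 43, ∞}.
(a,b)_5: α=1, u≡1; β=-1, v≡4 (mod 5); (1|5)=+1, (4|5)=+1; sign (−1)^0·+1^-1·+1^1 = +1.
(a,b)_11: α=3, u≡3; β=2, v≡4 (mod 11); (3|11)=+1, (4|11)=+1; sign (−1)^0·+1^2·+1^3 = +1.
(a,b)_43: α=2, u≡6; β=1, v≡5 (mod 43); (6|43)=+1, (5|43)=-1; sign (−1)^0·+1^1·-1^2 = +1.
(a,b)_31: α=1, u≡11; β=0, v≡18 (mod 31); (11|31)=-1, (18|31)=+1; sign (−1)^0·-1^0·+1^1 = +1.
(a,b)_2: α=-6, β=0; u≡3, v≡3 (mod 8); ε(u)ε(v)=1·1, αω(v)=-6·1, βω(u)=0·1; sum ≡ 1  ⇒  -1.
(a,b)_7: α=1, u≡2; β=0, v≡1 (mod 7); (2|7)=+1, (1|7)=+1; sign (−1)^0·+1^0·+1^1 = +1.
(a,b)_∞: sgn(-35805)=−, sgn(2795)=+, so +1.
(a,b)_3: α=5, u≡2; β=0, v≡2 (mod 3); (2|3)=-1, (2|3)=-1; sign (−1)^0·-1^0·-1^5 = -1.
(a,b)_13: α=2, u≡4; β=1, v≡11 (mod 13); (4|13)=+1, (11|13)=-1; sign (−1)^0·+1^1·-1^2 = +1.
(-35805, 2795 / ℚ) ramifies at {2, 3}: a division algebra.

[2, 3]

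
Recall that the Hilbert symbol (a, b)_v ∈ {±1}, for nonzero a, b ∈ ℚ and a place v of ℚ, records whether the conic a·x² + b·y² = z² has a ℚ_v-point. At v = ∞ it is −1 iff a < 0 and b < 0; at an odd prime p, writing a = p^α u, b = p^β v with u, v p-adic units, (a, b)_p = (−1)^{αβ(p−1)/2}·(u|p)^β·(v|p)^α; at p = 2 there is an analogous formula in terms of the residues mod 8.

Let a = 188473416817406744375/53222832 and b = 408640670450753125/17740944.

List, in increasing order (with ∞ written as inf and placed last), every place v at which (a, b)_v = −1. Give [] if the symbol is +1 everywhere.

[5, 23]

Mod squares: a ≡ 245157, b ≡ 1045. Check v ∈ {∞, 2, 3, 5, 7, 11, 13, 17, 19, 23}.
v=7: a=7^0·(≡6), b=7^2·(≡4) mod 7; (6|7)=-1, (4|7)=+1; (−1)^{0·2·3}·(-1)^2·(+1)^0 = +1.
v=11: a=11^1·(≡4), b=11^1·(≡2) mod 11; (4|11)=+1, (2|11)=-1; (−1)^{1·1·5}·(+1)^1·(-1)^1 = +1.
v=17: a=17^9·(≡12), b=17^6·(≡8) mod 17; (12|17)=-1, (8|17)=+1; (−1)^{9·6·8}·(-1)^6·(+1)^9 = +1.
v=∞: 245157 > 0 and 1045 > 0  ⇒  (a,b)_∞ = +1.
v=2: v_2(a)=-4, v_2(b)=-4; units ≡ 5, 5 (mod 8); ε·ε+αω+βω = 0·0+-4·1+-4·1 ≡ 0  ⇒  (a,b)_2 = +1.
v=5: a=5^4·(≡3), b=5^5·(≡4) mod 5; (3|5)=-1, (4|5)=+1; (−1)^{4·5·2}·(-1)^5·(+1)^4 = -1.
v=13: a=13^-2·(≡9), b=13^-2·(≡8) mod 13; (9|13)=+1, (8|13)=-1; (−1)^{-2·-2·6}·(+1)^-2·(-1)^-2 = +1.
v=19: a=19^1·(≡13), b=19^1·(≡6) mod 19; (13|19)=-1, (6|19)=+1; (−1)^{1·1·9}·(-1)^1·(+1)^1 = +1.
v=23: a=23^3·(≡14), b=23^2·(≡22) mod 23; (14|23)=-1, (22|23)=-1; (−1)^{3·2·11}·(-1)^2·(-1)^3 = -1.
v=3: a=3^-9·(≡2), b=3^-8·(≡1) mod 3; (2|3)=-1, (1|3)=+1; (−1)^{-9·-8·1}·(-1)^-8·(+1)^-9 = +1.
Ram(245157, 1045) = {5, 23}; no ℚ_5-point on the conic.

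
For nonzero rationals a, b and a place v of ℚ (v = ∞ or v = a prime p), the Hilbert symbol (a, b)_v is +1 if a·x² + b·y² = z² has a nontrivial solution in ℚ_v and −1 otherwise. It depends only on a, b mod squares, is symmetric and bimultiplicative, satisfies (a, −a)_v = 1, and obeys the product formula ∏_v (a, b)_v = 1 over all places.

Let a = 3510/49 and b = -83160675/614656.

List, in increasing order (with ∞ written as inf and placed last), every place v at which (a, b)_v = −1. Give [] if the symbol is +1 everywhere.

[2, 5]

Mod squares: a ≡ 390, b ≡ -3. Check v ∈ {∞, 2, 3, 5, 7, 13}.
v=5: a=5^1·(≡3), b=5^2·(≡3) mod 5; (3|5)=-1, (3|5)=-1; (−1)^{1·2·2}·(-1)^2·(-1)^1 = -1.
v=7: a=7^-2·(≡3), b=7^-4·(≡1) mod 7; (3|7)=-1, (1|7)=+1; (−1)^{-2·-4·3}·(-1)^-4·(+1)^-2 = +1.
v=3: a=3^3·(≡1), b=3^9·(≡2) mod 3; (1|3)=+1, (2|3)=-1; (−1)^{3·9·1}·(+1)^9·(-1)^3 = +1.
v=2: v_2(a)=1, v_2(b)=-8; units ≡ 3, 5 (mod 8); ε·ε+αω+βω = 1·0+1·1+-8·1 ≡ 1  ⇒  (a,b)_2 = -1.
v=13: a=13^1·(≡1), b=13^2·(≡9) mod 13; (1|13)=+1, (9|13)=+1; (−1)^{1·2·6}·(+1)^2·(+1)^1 = +1.
v=∞: 390 > 0 and -3 < 0  ⇒  (a,b)_∞ = +1.
Ram(390, -3) = {2, 5}; no ℚ_2-point on the conic.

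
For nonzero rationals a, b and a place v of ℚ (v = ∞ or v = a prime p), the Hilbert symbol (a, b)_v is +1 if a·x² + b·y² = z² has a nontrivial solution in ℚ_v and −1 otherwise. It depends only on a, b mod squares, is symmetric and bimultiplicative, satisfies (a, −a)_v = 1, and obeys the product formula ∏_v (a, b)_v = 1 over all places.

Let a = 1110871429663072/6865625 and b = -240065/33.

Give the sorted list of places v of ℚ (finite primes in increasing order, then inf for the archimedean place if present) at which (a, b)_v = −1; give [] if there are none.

[2, 3]

(a, b) ≡ (1430, -21945) mod (ℚ^×)²; places V = {2, 3, 5, 7, 11, 13, 19, 37, ∞}.
(a,b)_37: α=2, u≡18; β=0, v≡30 (mod 37); (18|37)=-1, (30|37)=+1; sign (−1)^0·-1^0·+1^2 = +1.
(a,b)_19: α=6, u≡7; β=3, v≡7 (mod 19); (7|19)=+1, (7|19)=+1; sign (−1)^0·+1^3·+1^6 = +1.
(a,b)_7: α=2, u≡2; β=1, v≡1 (mod 7); (2|7)=+1, (1|7)=+1; sign (−1)^0·+1^1·+1^2 = +1.
(a,b)_∞: sgn(1430)=+, sgn(-21945)=−, so +1.
(a,b)_13: α=-3, u≡5; β=0, v≡12 (mod 13); (5|13)=-1, (12|13)=+1; sign (−1)^0·-1^0·+1^-3 = +1.
(a,b)_2: α=5, β=0; u≡3, v≡7 (mod 8); ε(u)ε(v)=1·1, αω(v)=5·0, βω(u)=0·1; sum ≡ 1  ⇒  -1.
(a,b)_11: α=1, u≡3; β=-1, v≡7 (mod 11); (3|11)=+1, (7|11)=-1; sign (−1)^1·+1^-1·-1^1 = +1.
(a,b)_3: α=0, u≡2; β=-1, v≡2 (mod 3); (2|3)=-1, (2|3)=-1; sign (−1)^0·-1^-1·-1^0 = -1.
(a,b)_5: α=-5, u≡1; β=1, v≡4 (mod 5); (1|5)=+1, (4|5)=+1; sign (−1)^0·+1^1·+1^-5 = +1.
Ram(1430, -21945) = {2, 3}; no ℚ_2-point on the conic.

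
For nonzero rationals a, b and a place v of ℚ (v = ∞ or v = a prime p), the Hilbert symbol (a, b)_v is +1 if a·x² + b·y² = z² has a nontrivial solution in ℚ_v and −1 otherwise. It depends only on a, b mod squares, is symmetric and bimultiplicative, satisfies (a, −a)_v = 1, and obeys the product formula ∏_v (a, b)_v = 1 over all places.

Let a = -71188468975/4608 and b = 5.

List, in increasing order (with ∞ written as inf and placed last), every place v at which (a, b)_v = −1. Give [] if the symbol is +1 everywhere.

Mod squares: a ≡ -29822, b ≡ 5. Check v ∈ {∞, 2, 3, 5, 13, 19, 23, 31, 37}.
v=37: a=37^1·(≡23), b=37^0·(≡5) mod 37; (23|37)=-1, (5|37)=-1; (−1)^{1·0·18}·(-1)^0·(-1)^1 = -1.
v=5: a=5^2·(≡2), b=5^1·(≡1) mod 5; (2|5)=-1, (1|5)=+1; (−1)^{2·1·2}·(-1)^1·(+1)^2 = -1.
v=19: a=19^2·(≡8), b=19^0·(≡5) mod 19; (8|19)=-1, (5|19)=+1; (−1)^{2·0·9}·(-1)^0·(+1)^2 = +1.
v=2: v_2(a)=-9, v_2(b)=0; units ≡ 1, 5 (mod 8); ε·ε+αω+βω = 0·0+-9·1+0·0 ≡ 1  ⇒  (a,b)_2 = -1.
v=3: a=3^-2·(≡1), b=3^0·(≡2) mod 3; (1|3)=+1, (2|3)=-1; (−1)^{-2·0·1}·(+1)^0·(-1)^-2 = +1.
v=13: a=13^1·(≡6), b=13^0·(≡5) mod 13; (6|13)=-1, (5|13)=-1; (−1)^{1·0·6}·(-1)^0·(-1)^1 = -1.
v=23: a=23^2·(≡18), b=23^0·(≡5) mod 23; (18|23)=+1, (5|23)=-1; (−1)^{2·0·11}·(+1)^0·(-1)^2 = +1.
v=31: a=31^1·(≡6), b=31^0·(≡5) mod 31; (6|31)=-1, (5|31)=+1; (−1)^{1·0·15}·(-1)^0·(+1)^1 = +1.
v=∞: -29822 < 0 and 5 > 0  ⇒  (a,b)_∞ = +1.
(-29822, 5 / ℚ) ramifies at {2, 5, 13, 37}: a division algebra.

[2, 5, 13, 37]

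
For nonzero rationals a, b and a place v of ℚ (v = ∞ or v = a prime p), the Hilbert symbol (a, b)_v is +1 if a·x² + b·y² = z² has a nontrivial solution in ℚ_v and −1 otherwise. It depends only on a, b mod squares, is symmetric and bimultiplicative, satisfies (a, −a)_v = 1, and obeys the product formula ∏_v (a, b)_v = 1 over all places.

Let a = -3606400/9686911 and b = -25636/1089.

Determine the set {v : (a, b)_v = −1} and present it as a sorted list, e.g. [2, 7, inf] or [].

[2, inf]

(a, b) ≡ (-1426, -6409) mod (ℚ^×)²; places V = {2, 3, 5, 7, 11, 13, 17, 23, 29, 31, 43, ∞}.
(a,b)_17: α=0, u≡13; β=1, v≡5 (mod 17); (13|17)=+1, (5|17)=-1; sign (−1)^0·+1^1·-1^0 = +1.
(a,b)_11: α=0, u≡9; β=-2, v≡3 (mod 11); (9|11)=+1, (3|11)=+1; sign (−1)^0·+1^-2·+1^0 = +1.
(a,b)_∞: sgn(-1426)=−, sgn(-6409)=−, so -1.
(a,b)_3: α=0, u≡2; β=-2, v≡2 (mod 3); (2|3)=-1, (2|3)=-1; sign (−1)^0·-1^-2·-1^0 = +1.
(a,b)_31: α=-1, u≡16; β=0, v≡8 (mod 31); (16|31)=+1, (8|31)=+1; sign (−1)^0·+1^0·+1^-1 = +1.
(a,b)_2: α=7, β=2; u≡7, v≡7 (mod 8); ε(u)ε(v)=1·1, αω(v)=7·0, βω(u)=2·0; sum ≡ 1  ⇒  -1.
(a,b)_23: α=1, u≡14; β=0, v≡4 (mod 23); (14|23)=-1, (4|23)=+1; sign (−1)^0·-1^0·+1^1 = +1.
(a,b)_7: α=2, u≡4; β=0, v≡3 (mod 7); (4|7)=+1, (3|7)=-1; sign (−1)^0·+1^0·-1^2 = +1.
(a,b)_13: α=-2, u≡4; β=1, v≡3 (mod 13); (4|13)=+1, (3|13)=+1; sign (−1)^0·+1^1·+1^-2 = +1.
(a,b)_29: α=0, u≡13; β=1, v≡10 (mod 29); (13|29)=+1, (10|29)=-1; sign (−1)^0·+1^1·-1^0 = +1.
(a,b)_5: α=2, u≡4; β=0, v≡1 (mod 5); (4|5)=+1, (1|5)=+1; sign (−1)^0·+1^0·+1^2 = +1.
(a,b)_43: α=-2, u≡17; β=0, v≡24 (mod 43); (17|43)=+1, (24|43)=+1; sign (−1)^0·+1^0·+1^-2 = +1.
(-1426, -6409 / ℚ) ramifies at {2, ∞}: a division algebra.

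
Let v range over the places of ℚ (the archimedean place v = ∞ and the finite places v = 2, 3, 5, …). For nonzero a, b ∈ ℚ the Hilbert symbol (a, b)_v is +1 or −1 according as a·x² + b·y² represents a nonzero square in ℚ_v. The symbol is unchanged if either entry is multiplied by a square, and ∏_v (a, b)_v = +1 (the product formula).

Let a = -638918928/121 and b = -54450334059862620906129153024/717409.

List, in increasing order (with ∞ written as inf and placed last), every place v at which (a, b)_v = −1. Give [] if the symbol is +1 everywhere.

Mod squares: a ≡ -57, b ≡ -39. Check v ∈ {∞, 2, 3, 7, 11, 13, 19, 31}.
v=2: v_2(a)=4, v_2(b)=10; units ≡ 7, 1 (mod 8); ε·ε+αω+βω = 1·0+4·0+10·0 ≡ 0  ⇒  (a,b)_2 = +1.
v=13: a=13^0·(≡7), b=13^1·(≡3) mod 13; (7|13)=-1, (3|13)=+1; (−1)^{0·1·6}·(-1)^1·(+1)^0 = -1.
v=19: a=19^1·(≡4), b=19^6·(≡10) mod 19; (4|19)=+1, (10|19)=-1; (−1)^{1·6·9}·(+1)^6·(-1)^1 = -1.
v=3: a=3^7·(≡2), b=3^23·(≡2) mod 3; (2|3)=-1, (2|3)=-1; (−1)^{7·23·1}·(-1)^23·(-1)^7 = -1.
v=31: a=31^2·(≡28), b=31^4·(≡30) mod 31; (28|31)=+1, (30|31)=-1; (−1)^{2·4·15}·(+1)^4·(-1)^2 = +1.
v=11: a=11^-2·(≡1), b=11^-4·(≡3) mod 11; (1|11)=+1, (3|11)=+1; (−1)^{-2·-4·5}·(+1)^-4·(+1)^-2 = +1.
v=∞: -57 < 0 and -39 < 0  ⇒  (a,b)_∞ = -1.
v=7: a=7^0·(≡5), b=7^-2·(≡3) mod 7; (5|7)=-1, (3|7)=-1; (−1)^{0·-2·3}·(-1)^-2·(-1)^0 = +1.
|Ram(-57, -39)| = 4, even; anisotropic at {3, 13, 19, ∞}.

[3, 13, 19, inf]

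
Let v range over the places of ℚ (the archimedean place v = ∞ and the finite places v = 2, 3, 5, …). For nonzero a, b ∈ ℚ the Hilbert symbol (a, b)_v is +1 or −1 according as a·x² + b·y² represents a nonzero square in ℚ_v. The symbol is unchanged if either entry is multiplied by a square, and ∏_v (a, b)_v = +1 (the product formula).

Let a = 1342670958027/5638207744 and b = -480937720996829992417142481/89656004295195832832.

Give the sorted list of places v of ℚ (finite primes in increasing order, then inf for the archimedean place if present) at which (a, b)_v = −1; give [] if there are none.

[]

Mod squares: a ≡ 3, b ≡ -2. Check v ∈ {∞, 2, 3, 7, 13, 19, 37, 41}.
v=7: a=7^4·(≡6), b=7^12·(≡5) mod 7; (6|7)=-1, (5|7)=-1; (−1)^{4·12·3}·(-1)^12·(-1)^4 = +1.
v=41: a=41^2·(≡22), b=41^4·(≡10) mod 41; (22|41)=-1, (10|41)=+1; (−1)^{2·4·20}·(-1)^4·(+1)^2 = +1.
v=13: a=13^-2·(≡3), b=13^-4·(≡7) mod 13; (3|13)=+1, (7|13)=-1; (−1)^{-2·-4·6}·(+1)^-4·(-1)^-2 = +1.
v=∞: 3 > 0 and -2 < 0  ⇒  (a,b)_∞ = +1.
v=3: a=3^5·(≡1), b=3^8·(≡1) mod 3; (1|3)=+1, (1|3)=+1; (−1)^{5·8·1}·(+1)^8·(+1)^5 = +1.
v=19: a=19^-4·(≡14), b=19^-10·(≡17) mod 19; (14|19)=-1, (17|19)=+1; (−1)^{-4·-10·9}·(-1)^-10·(+1)^-4 = +1.
v=37: a=37^2·(≡33), b=37^4·(≡19) mod 37; (33|37)=+1, (19|37)=-1; (−1)^{2·4·18}·(+1)^4·(-1)^2 = +1.
v=2: v_2(a)=-8, v_2(b)=-9; units ≡ 3, 7 (mod 8); ε·ε+αω+βω = 1·1+-8·0+-9·1 ≡ 0  ⇒  (a,b)_2 = +1.
Ram(a, b) = ∅: the form 3·x² + -2·y² − z² is isotropic over every ℚ_v, so by Hasse–Minkowski it is isotropic over ℚ.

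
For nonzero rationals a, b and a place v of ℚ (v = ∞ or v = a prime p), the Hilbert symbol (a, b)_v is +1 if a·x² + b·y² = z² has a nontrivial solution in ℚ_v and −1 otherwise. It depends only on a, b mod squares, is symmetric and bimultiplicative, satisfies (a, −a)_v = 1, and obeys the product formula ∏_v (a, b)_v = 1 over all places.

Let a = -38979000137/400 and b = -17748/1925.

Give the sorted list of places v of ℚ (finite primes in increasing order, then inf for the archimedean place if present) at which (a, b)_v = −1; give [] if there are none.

[2, 7, 29, inf]

Mod squares: a ≡ -3857, b ≡ -37961. Check v ∈ {∞, 2, 3, 5, 7, 11, 17, 19, 29}.
v=7: a=7^1·(≡2), b=7^-1·(≡2) mod 7; (2|7)=+1, (2|7)=+1; (−1)^{1·-1·3}·(+1)^-1·(+1)^1 = -1.
v=∞: -3857 < 0 and -37961 < 0  ⇒  (a,b)_∞ = -1.
v=3: a=3^0·(≡1), b=3^2·(≡1) mod 3; (1|3)=+1, (1|3)=+1; (−1)^{0·2·1}·(+1)^2·(+1)^0 = +1.
v=5: a=5^-2·(≡3), b=5^-2·(≡1) mod 5; (3|5)=-1, (1|5)=+1; (−1)^{-2·-2·2}·(-1)^-2·(+1)^-2 = +1.
v=17: a=17^4·(≡8), b=17^1·(≡11) mod 17; (8|17)=+1, (11|17)=-1; (−1)^{4·1·8}·(+1)^1·(-1)^4 = +1.
v=11: a=11^2·(≡9), b=11^-1·(≡5) mod 11; (9|11)=+1, (5|11)=+1; (−1)^{2·-1·5}·(+1)^-1·(+1)^2 = +1.
v=19: a=19^1·(≡7), b=19^0·(≡6) mod 19; (7|19)=+1, (6|19)=+1; (−1)^{1·0·9}·(+1)^0·(+1)^1 = +1.
v=2: v_2(a)=-4, v_2(b)=2; units ≡ 7, 7 (mod 8); ε·ε+αω+βω = 1·1+-4·0+2·0 ≡ 1  ⇒  (a,b)_2 = -1.
v=29: a=29^1·(≡19), b=29^1·(≡5) mod 29; (19|29)=-1, (5|29)=+1; (−1)^{1·1·14}·(-1)^1·(+1)^1 = -1.
Ram(-3857, -37961) = {2, 7, 29, ∞}; no ℚ_2-point on the conic.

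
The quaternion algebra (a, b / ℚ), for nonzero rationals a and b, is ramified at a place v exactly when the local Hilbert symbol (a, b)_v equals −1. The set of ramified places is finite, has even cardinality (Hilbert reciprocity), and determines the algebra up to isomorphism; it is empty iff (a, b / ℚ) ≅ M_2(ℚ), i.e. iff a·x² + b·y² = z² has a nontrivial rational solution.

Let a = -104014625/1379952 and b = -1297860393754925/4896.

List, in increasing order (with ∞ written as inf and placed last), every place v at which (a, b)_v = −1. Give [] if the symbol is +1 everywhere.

(a, b) ≡ (-455, -92378) mod (ℚ^×)²; places V = {2, 3, 5, 7, 11, 13, 17, 19, 23, 31, 37, ∞}.
(a,b)_37: α=-2, u≡12; β=0, v≡33 (mod 37); (12|37)=+1, (33|37)=+1; sign (−1)^0·+1^0·+1^-2 = +1.
(a,b)_31: α=0, u≡25; β=2, v≡19 (mod 31); (25|31)=+1, (19|31)=+1; sign (−1)^0·+1^2·+1^0 = +1.
(a,b)_13: α=1, u≡12; β=3, v≡5 (mod 13); (12|13)=+1, (5|13)=-1; sign (−1)^0·+1^3·-1^1 = -1.
(a,b)_7: α=-1, u≡3; β=6, v≡2 (mod 7); (3|7)=-1, (2|7)=+1; sign (−1)^0·-1^6·+1^-1 = +1.
(a,b)_2: α=-4, β=-5; u≡1, v≡3 (mod 8); ε(u)ε(v)=0·1, αω(v)=-4·1, βω(u)=-5·0; sum ≡ 0  ⇒  +1.
(a,b)_3: α=-2, u≡1; β=-2, v≡1 (mod 3); (1|3)=+1, (1|3)=+1; sign (−1)^0·+1^-2·+1^-2 = +1.
(a,b)_23: α=2, u≡22; β=0, v≡2 (mod 23); (22|23)=-1, (2|23)=+1; sign (−1)^0·-1^0·+1^2 = +1.
(a,b)_∞: sgn(-455)=−, sgn(-92378)=−, so -1.
(a,b)_17: α=0, u≡1; β=-1, v≡6 (mod 17); (1|17)=+1, (6|17)=-1; sign (−1)^0·+1^-1·-1^0 = +1.
(a,b)_5: α=3, u≡4; β=2, v≡3 (mod 5); (4|5)=+1, (3|5)=-1; sign (−1)^0·+1^2·-1^3 = -1.
(a,b)_11: α=2, u≡7; β=1, v≡8 (mod 11); (7|11)=-1, (8|11)=-1; sign (−1)^0·-1^1·-1^2 = -1.
(a,b)_19: α=0, u≡1; β=1, v≡8 (mod 19); (1|19)=+1, (8|19)=-1; sign (−1)^0·+1^1·-1^0 = +1.
(-455, -92378 / ℚ) ramifies at {5, 11, 13, ∞}: a division algebra.

[5, 11, 13, inf]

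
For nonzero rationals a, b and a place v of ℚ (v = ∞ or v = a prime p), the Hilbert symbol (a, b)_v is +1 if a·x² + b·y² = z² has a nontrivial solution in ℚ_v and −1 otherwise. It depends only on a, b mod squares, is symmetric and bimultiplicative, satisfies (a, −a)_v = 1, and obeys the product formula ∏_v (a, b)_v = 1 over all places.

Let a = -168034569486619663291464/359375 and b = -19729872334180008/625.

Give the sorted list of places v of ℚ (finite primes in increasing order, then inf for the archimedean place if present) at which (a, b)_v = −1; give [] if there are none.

[2, 3, 7, 11, 23, inf]

Mod squares: a ≡ -124186062, b ≡ -18538. Check v ∈ {∞, 2, 3, 5, 7, 11, 13, 19, 23, 29, 31}.
v=19: a=19^2·(≡16), b=19^0·(≡11) mod 19; (16|19)=+1, (11|19)=+1; (−1)^{2·0·9}·(+1)^0·(+1)^2 = +1.
v=5: a=5^-6·(≡2), b=5^-4·(≡2) mod 5; (2|5)=-1, (2|5)=-1; (−1)^{-6·-4·2}·(-1)^-4·(-1)^-6 = +1.
v=3: a=3^7·(≡2), b=3^2·(≡2) mod 3; (2|3)=-1, (2|3)=-1; (−1)^{7·2·1}·(-1)^2·(-1)^7 = -1.
v=23: a=23^-1·(≡19), b=23^1·(≡19) mod 23; (19|23)=-1, (19|23)=-1; (−1)^{-1·1·11}·(-1)^1·(-1)^-1 = -1.
v=31: a=31^1·(≡20), b=31^1·(≡21) mod 31; (20|31)=+1, (21|31)=-1; (−1)^{1·1·15}·(+1)^1·(-1)^1 = +1.
v=13: a=13^1·(≡10), b=13^1·(≡9) mod 13; (10|13)=+1, (9|13)=+1; (−1)^{1·1·6}·(+1)^1·(+1)^1 = +1.
v=7: a=7^5·(≡1), b=7^4·(≡3) mod 7; (1|7)=+1, (3|7)=-1; (−1)^{5·4·3}·(+1)^4·(-1)^5 = -1.
v=11: a=11^5·(≡6), b=11^4·(≡7) mod 11; (6|11)=-1, (7|11)=-1; (−1)^{5·4·5}·(-1)^4·(-1)^5 = -1.
v=29: a=29^3·(≡9), b=29^2·(≡28) mod 29; (9|29)=+1, (28|29)=+1; (−1)^{3·2·14}·(+1)^2·(+1)^3 = +1.
v=∞: -124186062 < 0 and -18538 < 0  ⇒  (a,b)_∞ = -1.
v=2: v_2(a)=3, v_2(b)=3; units ≡ 1, 3 (mod 8); ε·ε+αω+βω = 0·1+3·1+3·0 ≡ 1  ⇒  (a,b)_2 = -1.
Ram(-124186062, -18538) = {2, 3, 7, 11, 23, ∞}; no ℚ_2-point on the conic.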